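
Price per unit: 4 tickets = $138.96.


Unit rate = total / quantity
= 138.96 / 4
= $34.74 per unit

$34.74 per unit


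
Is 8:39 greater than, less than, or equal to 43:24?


8/39 = 0.2051
43/24 = 1.7917
0.2051 < 1.7917, so 8:39 is less
= less than

less than


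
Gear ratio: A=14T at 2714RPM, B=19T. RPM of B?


Gear ratio = 14:19 = 14:19
RPM_B = RPM_A × (teeth_A / teeth_B)
= 2714 × (14/19)
= 1999.8 RPM

1999.8 RPM


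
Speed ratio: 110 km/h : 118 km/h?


Ratio = 110:118
GCD = 2
Simplified = 55:59
Time ratio (same distance) = 59:55
Speed ratio = 55:59

55:59


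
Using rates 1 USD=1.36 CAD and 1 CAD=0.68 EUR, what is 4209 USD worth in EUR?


Step 1: 4209 USD × 1.36 = 5724.24 CAD
Step 2: 5724.24 CAD × 0.68 = 3892.48 EUR
Implied rate USD→EUR = 1.36 × 0.68 = 0.9248
= 3892.48 EUR

3892.48 EUR


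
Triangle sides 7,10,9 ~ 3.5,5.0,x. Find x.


Scale factor = 3.5/7 = 0.5
Missing side = 9 × 0.5
= 4.5

4.5


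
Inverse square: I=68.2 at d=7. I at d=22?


I₁d₁² = I₂d₂²
I₂ = I₁ × (d₁/d₂)²
= 68.2 × (7/22)²
= 68.2 × 49/484
= 3341.8/484
≈ 6.9045

6.9045


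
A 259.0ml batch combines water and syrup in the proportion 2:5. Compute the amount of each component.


Total parts = 2 + 5 = 7
water: 259.0 × 2/7 = 74.0ml
syrup: 259.0 × 5/7 = 185.0ml
= 74.0ml and 185.0ml

74.0ml and 185.0ml


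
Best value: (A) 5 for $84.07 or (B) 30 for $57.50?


Deal A: $84.07/5 = $16.8140/unit
Deal B: $57.50/30 = $1.9167/unit
B is cheaper per unit
= Deal B

Deal B


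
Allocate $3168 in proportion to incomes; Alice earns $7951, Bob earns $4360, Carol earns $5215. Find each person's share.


Total income = 7951 + 4360 + 5215 = $17526
Alice: $3168 × 7951/17526 = $1437.22
Bob: $3168 × 4360/17526 = $788.11
Carol: $3168 × 5215/17526 = $942.66
= Alice: $1437.22, Bob: $788.11, Carol: $942.66

Alice: $1437.22, Bob: $788.11, Carol: $942.66


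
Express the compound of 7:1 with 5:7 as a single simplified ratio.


Compound ratio = (7×5) : (1×7)
= 35:7
GCD = 7
= 5:1

5:1


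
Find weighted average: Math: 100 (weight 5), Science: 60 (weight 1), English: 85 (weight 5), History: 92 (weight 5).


Numerator = 100×5 + 60×1 + 85×5 + 92×5
= 500 + 60 + 425 + 460
= 1445
Total weight = 16
Weighted avg = 1445/16
= 90.31

90.31


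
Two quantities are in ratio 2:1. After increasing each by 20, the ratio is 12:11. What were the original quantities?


Let A = 2k, B = 1k.
(2k + 20) / (1k + 20) = 12/11
Cross-multiply: 11(2k + 20) = 12(1k + 20)
22k + 220 = 12k + 240
22k - 12k = 240 - 220
10k = 20
k = 20/10 = 2
A = 2×2 = 4, B = 1×2 = 2
= A = 4, B = 2

A = 4, B = 2


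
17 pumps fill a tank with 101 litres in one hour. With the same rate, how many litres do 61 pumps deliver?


Direct proportion: y/x = constant
k = 101/17 ≈ 5.9412
y₂ = k × 61 = 101 × 61 / 17 = 6161/17
≈ 362.41

362.41


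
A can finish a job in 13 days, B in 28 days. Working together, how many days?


Rate of A = 1/13 per day
Rate of B = 1/28 per day
Combined rate = 1/13 + 1/28 = 41/364 ≈ 0.1126 per day
Days = 1 / combined rate = 364/41
≈ 8.88 days

8.88 days


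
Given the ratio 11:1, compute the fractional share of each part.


Total parts = 11 + 1 = 12
First part: 11/12 = 11/12
Second part: 1/12 = 1/12
= 11/12 and 1/12

11/12 and 1/12


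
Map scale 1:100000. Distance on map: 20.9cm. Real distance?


Real distance = map distance × scale
= 20.9cm × 100000
= 2090000 cm = 20900.0 m
= 20.900 km

20.900 km


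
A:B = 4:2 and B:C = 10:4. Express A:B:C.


Match B: multiply A:B by 10 → 40:20
Multiply B:C by 2 → 20:8
Combined: 40:20:8
GCD = 4
= 10:5:2

10:5:2


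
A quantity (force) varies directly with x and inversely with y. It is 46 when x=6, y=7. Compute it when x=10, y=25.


z = k·x/y
Solve for k using the known point: k = z·y/x = 46×7/6 = 322/6 ≈ 53.6667
Now evaluate at x=10, y=25:
z = k × 10 / 25 = (322 × 10) / (6 × 25) = 3220/150
≈ 21.4667

21.4667


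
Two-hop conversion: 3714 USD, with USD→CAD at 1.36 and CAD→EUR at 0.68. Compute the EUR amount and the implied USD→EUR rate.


Step 1: 3714 USD × 1.36 = 5051.04 CAD
Step 2: 5051.04 CAD × 0.68 = 3434.71 EUR
Implied rate USD→EUR = 1.36 × 0.68 = 0.9248
= 3434.71 EUR; implied rate 0.9248 EUR/USD

3434.71 EUR; implied rate 0.9248 EUR/USD


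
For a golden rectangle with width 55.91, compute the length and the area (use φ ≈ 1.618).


φ = (1 + √5) / 2 ≈ 1.618
Length = width × φ = 55.91 × 1.618 = 90.46238
≈ 90.46
Area = width × length = 55.91 × 90.46238 = 5057.7516658 ≈ 5057.75
= Length: 90.46, Area: 5057.75

Length: 90.46, Area: 5057.75


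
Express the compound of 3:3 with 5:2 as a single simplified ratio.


Compound ratio = (3×5) : (3×2)
= 15:6
GCD = 3
= 5:2

5:2


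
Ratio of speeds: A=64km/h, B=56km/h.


Ratio = 64:56
GCD = 8
Simplified = 8:7
Time ratio (same distance) = 7:8
Speed ratio = 8:7

8:7


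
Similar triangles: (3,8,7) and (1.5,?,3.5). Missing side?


Scale factor = 1.5/3 = 0.5
Missing side = 8 × 0.5
= 4.0

4.0


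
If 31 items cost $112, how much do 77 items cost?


Direct proportion: y/x = constant
k = 112/31 ≈ 3.6129
y₂ = k × 77 = 112 × 77 / 31 = 8624/31
≈ 278.19

278.19


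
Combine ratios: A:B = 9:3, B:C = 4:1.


Match B: multiply A:B by 4 → 36:12
Multiply B:C by 3 → 12:3
Combined: 36:12:3
GCD = 3
= 12:4:1

12:4:1


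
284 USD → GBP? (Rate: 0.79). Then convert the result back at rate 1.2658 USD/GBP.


Amount × rate = 284 × 0.79 = 224.36 GBP
Round-trip: 224.36 × 1.2658 = 283.99 USD
= 224.36 GBP, then 283.99 USD

224.36 GBP, then 283.99 USD


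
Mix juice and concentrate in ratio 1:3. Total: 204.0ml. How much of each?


Total parts = 1 + 3 = 4
juice: 204.0 × 1/4 = 51.0ml
concentrate: 204.0 × 3/4 = 153.0ml
= 51.0ml and 153.0ml

51.0ml and 153.0ml


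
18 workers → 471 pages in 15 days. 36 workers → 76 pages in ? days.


Days ∝ work / workers, so d₂ = d₁ × (m₁/m₂) × (w₂/w₁)
Workers factor (inverse): 18/36 = 0.5000
Work factor (direct): 76/471 ≈ 0.1614
d₂ = 15 × 18/36 × 76/471 = (15 × 18 × 76) / (36 × 471) = 20520/16956
≈ 1.21 days

1.21 days


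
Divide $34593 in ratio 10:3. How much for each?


Total parts = 10 + 3 = 13
Part 1: 34593 × 10/13 = 26610.00
Part 2: 34593 × 3/13 = 7983.00
= Part 1: $26610.00, Part 2: $7983.00

Part 1: $26610.00, Part 2: $7983.00


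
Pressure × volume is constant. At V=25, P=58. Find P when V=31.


Inverse proportion: x × y = constant
k = 25 × 58 = 1450
y₂ = k / 31 = 1450 / 31
= 46.77

46.77


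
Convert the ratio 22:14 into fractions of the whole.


Total parts = 22 + 14 = 36
First part: 22/36 = 11/18
Second part: 14/36 = 7/18
= 11/18 and 7/18

11/18 and 7/18


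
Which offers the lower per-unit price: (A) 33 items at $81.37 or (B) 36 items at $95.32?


Deal A: $81.37/33 = $2.4658/unit
Deal B: $95.32/36 = $2.6478/unit
A is cheaper per unit
= Deal A

Deal A


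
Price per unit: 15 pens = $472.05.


Unit rate = total / quantity
= 472.05 / 15
= $31.47 per unit

$31.47 per unit


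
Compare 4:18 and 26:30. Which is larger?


4/18 = 0.2222
26/30 = 0.8667
0.2222 < 0.8667, so 4:18 is less
= 26:30

26:30


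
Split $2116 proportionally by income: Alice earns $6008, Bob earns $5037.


Total income = 6008 + 5037 = $11045
Alice: $2116 × 6008/11045 = $1151.01
Bob: $2116 × 5037/11045 = $964.99
= Alice: $1151.01, Bob: $964.99

Alice: $1151.01, Bob: $964.99


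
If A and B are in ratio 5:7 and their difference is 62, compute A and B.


Let A = 5k, B = 7k.
7k - 5k = 62
2k = 62 → k = 62/2 = 31
A = 5×31 = 155, B = 7×31 = 217
= A = 155, B = 217

A = 155, B = 217


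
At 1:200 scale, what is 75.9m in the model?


Model size = real / scale
= 75.9 / 200
= 0.3795 m

0.3795 m


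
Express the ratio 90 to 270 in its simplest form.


GCD(90, 270) = 90
90/90 : 270/90
= 1:3

1:3


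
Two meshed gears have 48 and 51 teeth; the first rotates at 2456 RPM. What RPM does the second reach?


Gear ratio = 48:51 = 16:17
RPM_B = RPM_A × (teeth_A / teeth_B)
= 2456 × (48/51)
= 2311.5 RPM

2311.5 RPM


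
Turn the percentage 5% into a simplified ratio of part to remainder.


5% means 5 parts out of 100; remainder = 95
Part : remainder = 5:95
GCD = 5
= 1:19

1:19


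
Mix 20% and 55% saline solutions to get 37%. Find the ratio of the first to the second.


Let x parts of 20% mix with y parts of 55%.
20x + 55y = 37(x + y)
20x + 55y = 37x + 37y
x(20 - 37) = y(37 - 55)
x/y = (55 - 37)/(37 - 20) = 18/17
Simplify: 18:17
= 18:17

18:17


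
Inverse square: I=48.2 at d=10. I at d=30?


I₁d₁² = I₂d₂²
I₂ = I₁ × (d₁/d₂)²
= 48.2 × (10/30)²
= 48.2 × 100/900
= 4820/900
≈ 5.3556

5.3556


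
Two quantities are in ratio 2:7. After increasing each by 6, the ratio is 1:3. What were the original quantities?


Let A = 2k, B = 7k.
(2k + 6) / (7k + 6) = 1/3
Cross-multiply: 3(2k + 6) = 1(7k + 6)
6k + 18 = 7k + 6
6k - 7k = 6 - 18
-1k = -12
k = -12/-1 = 12
A = 2×12 = 24, B = 7×12 = 84
= A = 24, B = 84

A = 24, B = 84


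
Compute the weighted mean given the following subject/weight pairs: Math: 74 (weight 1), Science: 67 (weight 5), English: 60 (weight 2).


Numerator = 74×1 + 67×5 + 60×2
= 74 + 335 + 120
= 529
Total weight = 8
Weighted avg = 529/8
= 66.13

66.13


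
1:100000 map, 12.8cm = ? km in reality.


Real distance = map distance × scale
= 12.8cm × 100000
= 1280000 cm = 12800.0 m
= 12.800 km

12.800 km


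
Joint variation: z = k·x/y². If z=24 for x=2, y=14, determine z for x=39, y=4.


z = k·x/y²
Solve for k using the known point: k = z·y²/x = 24×196/2 = 4704/2 = 2352.0000
Now evaluate at x=39, y=4:
z = k × 39 / 16 = (4704 × 39) / (2 × 16) = 183456/32
= 5733.0000

5733.0000


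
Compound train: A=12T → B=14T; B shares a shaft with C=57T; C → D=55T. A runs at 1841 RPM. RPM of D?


Stage 1: RPM_B = RPM_A × t_A/t_B = 1841 × 12/14 = 22092/14 = 1578.00
B and C share a shaft → RPM_C = RPM_B
Stage 2: RPM_D = RPM_C × t_C/t_D = RPM_A × (t_A×t_C)/(t_B×t_D)
Overall ratio = (12×57)/(14×55) = 684/770
RPM_D = 1841 × 684/770 = 1259244/770
≈ 1635.38 RPM

1635.38 RPM


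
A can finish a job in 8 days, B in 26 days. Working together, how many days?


Rate of A = 1/8 per day
Rate of B = 1/26 per day
Combined rate = 1/8 + 1/26 = 34/208 ≈ 0.1635 per day
Days = 1 / combined rate = 208/34
≈ 6.12 days

6.12 days


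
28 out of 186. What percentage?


Percentage = (part / whole) × 100
= (28 / 186) × 100
≈ 15.05%

15.05%


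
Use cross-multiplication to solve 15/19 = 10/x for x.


Cross multiply: 15 × x = 19 × 10
15x = 190
x = 190 / 15
= 12.67

12.67


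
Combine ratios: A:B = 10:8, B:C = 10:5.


Match B: multiply A:B by 10 → 100:80
Multiply B:C by 8 → 80:40
Combined: 100:80:40
GCD = 20
= 5:4:2

5:4:2


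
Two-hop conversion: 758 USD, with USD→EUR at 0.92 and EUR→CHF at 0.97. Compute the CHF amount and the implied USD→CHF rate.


Step 1: 758 USD × 0.92 = 697.36 EUR
Step 2: 697.36 EUR × 0.97 = 676.44 CHF
Implied rate USD→CHF = 0.92 × 0.97 = 0.8924
= 676.44 CHF; implied rate 0.8924 CHF/USD

676.44 CHF; implied rate 0.8924 CHF/USD


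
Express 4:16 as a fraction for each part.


Total parts = 4 + 16 = 20
First part: 4/20 = 1/5
Second part: 16/20 = 4/5
= 1/5 and 4/5

1/5 and 4/5


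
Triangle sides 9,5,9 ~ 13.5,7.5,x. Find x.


Scale factor = 13.5/9 = 1.5
Missing side = 9 × 1.5
= 13.5

13.5


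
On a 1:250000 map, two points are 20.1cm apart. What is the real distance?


Real distance = map distance × scale
= 20.1cm × 250000
= 5025000 cm = 50250.0 m
= 50.250 km

50.250 km


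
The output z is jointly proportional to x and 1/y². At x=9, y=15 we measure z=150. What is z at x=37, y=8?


z = k·x/y²
Solve for k using the known point: k = z·y²/x = 150×225/9 = 33750/9 = 3750.0000
Now evaluate at x=37, y=8:
z = k × 37 / 64 = (33750 × 37) / (9 × 64) = 1248750/576
≈ 2167.9688

2167.9688


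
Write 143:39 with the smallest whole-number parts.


GCD(143, 39) = 13
143/13 : 39/13
= 11:3

11:3


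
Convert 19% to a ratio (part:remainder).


19% means 19 parts out of 100; remainder = 81
Part : remainder = 19:81
GCD = 1
= 19:81

19:81


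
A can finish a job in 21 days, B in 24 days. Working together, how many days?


Rate of A = 1/21 per day
Rate of B = 1/24 per day
Combined rate = 1/21 + 1/24 = 45/504 ≈ 0.0893 per day
Days = 1 / combined rate = 504/45
= 11.20 days

11.20 days


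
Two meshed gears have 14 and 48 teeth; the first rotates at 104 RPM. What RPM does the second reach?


Gear ratio = 14:48 = 7:24
RPM_B = RPM_A × (teeth_A / teeth_B)
= 104 × (14/48)
= 30.3 RPM

30.3 RPM


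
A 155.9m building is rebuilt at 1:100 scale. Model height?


Model size = real / scale
= 155.9 / 100
= 1.5590 m

1.5590 m


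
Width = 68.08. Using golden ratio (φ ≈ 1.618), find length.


φ = (1 + √5) / 2 ≈ 1.618
Length = width × φ = 68.08 × 1.618 = 110.15344
≈ 110.15

110.15


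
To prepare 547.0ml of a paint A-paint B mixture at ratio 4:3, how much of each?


Total parts = 4 + 3 = 7
paint A: 547.0 × 4/7 = 312.6ml
paint B: 547.0 × 3/7 = 234.4ml
= 312.6ml and 234.4ml

312.6ml and 234.4ml


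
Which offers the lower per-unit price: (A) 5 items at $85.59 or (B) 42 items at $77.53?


Deal A: $85.59/5 = $17.1180/unit
Deal B: $77.53/42 = $1.8460/unit
B is cheaper per unit
= Deal B

Deal B


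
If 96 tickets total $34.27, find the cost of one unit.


Unit rate = total / quantity
= 34.27 / 96
= $0.36 per unit

$0.36 per unit


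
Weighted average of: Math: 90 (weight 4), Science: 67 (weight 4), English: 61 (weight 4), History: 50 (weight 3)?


Numerator = 90×4 + 67×4 + 61×4 + 50×3
= 360 + 268 + 244 + 150
= 1022
Total weight = 15
Weighted avg = 1022/15
= 68.13

68.13


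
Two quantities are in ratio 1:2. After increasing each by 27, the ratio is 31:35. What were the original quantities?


Let A = 1k, B = 2k.
(1k + 27) / (2k + 27) = 31/35
Cross-multiply: 35(1k + 27) = 31(2k + 27)
35k + 945 = 62k + 837
35k - 62k = 837 - 945
-27k = -108
k = -108/-27 = 4
A = 1×4 = 4, B = 2×4 = 8
= A = 4, B = 8

A = 4, B = 8


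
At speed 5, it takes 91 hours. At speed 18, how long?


Inverse proportion: x × y = constant
k = 5 × 91 = 455
y₂ = k / 18 = 455 / 18
= 25.28

25.28


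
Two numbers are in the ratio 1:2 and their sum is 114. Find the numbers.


Let A = 1k, B = 2k.
1k + 2k = 114
3k = 114 → k = 114/3 = 38
A = 1×38 = 38, B = 2×38 = 76
= A = 38, B = 76

A = 38, B = 76


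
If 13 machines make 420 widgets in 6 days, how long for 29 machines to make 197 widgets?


Days ∝ work / workers, so d₂ = d₁ × (m₁/m₂) × (w₂/w₁)
Workers factor (inverse): 13/29 ≈ 0.4483
Work factor (direct): 197/420 ≈ 0.4690
d₂ = 6 × 13/29 × 197/420 = (6 × 13 × 197) / (29 × 420) = 15366/12180
≈ 1.26 days

1.26 days


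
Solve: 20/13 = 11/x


Cross multiply: 20 × x = 13 × 11
20x = 143
x = 143 / 20
= 7.15

7.15


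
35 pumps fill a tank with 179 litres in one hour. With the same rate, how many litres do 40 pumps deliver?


Direct proportion: y/x = constant
k = 179/35 ≈ 5.1143
y₂ = k × 40 = 179 × 40 / 35 = 7160/35
≈ 204.57

204.57


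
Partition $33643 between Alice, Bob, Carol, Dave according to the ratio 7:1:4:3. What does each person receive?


Total parts = 7 + 1 + 4 + 3 = 15
Alice: 33643 × 7/15 = 15700.07
Bob: 33643 × 1/15 = 2242.87
Carol: 33643 × 4/15 = 8971.47
Dave: 33643 × 3/15 = 6728.60
= Alice: $15700.07, Bob: $2242.87, Carol: $8971.47, Dave: $6728.60

Alice: $15700.07, Bob: $2242.87, Carol: $8971.47, Dave: $6728.60


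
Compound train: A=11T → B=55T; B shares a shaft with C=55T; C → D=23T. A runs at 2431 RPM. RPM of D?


Stage 1: RPM_B = RPM_A × t_A/t_B = 2431 × 11/55 = 26741/55 = 486.20
B and C share a shaft → RPM_C = RPM_B
Stage 2: RPM_D = RPM_C × t_C/t_D = RPM_A × (t_A×t_C)/(t_B×t_D)
Overall ratio = (11×55)/(55×23) = 605/1265
RPM_D = 2431 × 605/1265 = 1470755/1265
≈ 1162.65 RPM

1162.65 RPM


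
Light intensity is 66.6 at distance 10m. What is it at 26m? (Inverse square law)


I₁d₁² = I₂d₂²
I₂ = I₁ × (d₁/d₂)²
= 66.6 × (10/26)²
= 66.6 × 100/676
= 6660/676
≈ 9.8521

9.8521


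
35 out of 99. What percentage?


Percentage = (part / whole) × 100
= (35 / 99) × 100
≈ 35.35%

35.35%


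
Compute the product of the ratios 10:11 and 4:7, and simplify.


Compound ratio = (10×4) : (11×7)
= 40:77
GCD = 1
= 40:77

40:77


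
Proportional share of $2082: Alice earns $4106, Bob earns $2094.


Total income = 4106 + 2094 = $6200
Alice: $2082 × 4106/6200 = $1378.82
Bob: $2082 × 2094/6200 = $703.18
= Alice: $1378.82, Bob: $703.18

Alice: $1378.82, Bob: $703.18


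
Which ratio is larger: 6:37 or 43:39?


6/37 = 0.1622
43/39 = 1.1026
0.1622 < 1.1026, so 6:37 is less
= 43:39

43:39


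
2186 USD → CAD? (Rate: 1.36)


Amount × rate = 2186 × 1.36
= 2972.96 CAD

2972.96 CAD


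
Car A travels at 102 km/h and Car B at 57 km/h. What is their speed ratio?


Ratio = 102:57
GCD = 3
Simplified = 34:19
Time ratio (same distance) = 19:34
Speed ratio = 34:19

34:19


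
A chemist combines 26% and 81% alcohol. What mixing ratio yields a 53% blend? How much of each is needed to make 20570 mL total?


Let x parts of 26% mix with y parts of 81%.
26x + 81y = 53(x + y)
26x + 81y = 53x + 53y
x(26 - 53) = y(53 - 81)
x/y = (81 - 53)/(53 - 26) = 28/27
Simplify: 28:27
Total parts = 55; one part = 20570/55 = 374.00 mL
26% solution: 28×374.00 = 10472.00 mL
81% solution: 27×374.00 = 10098.00 mL
= ratio 28:27; 10472.00 mL and 10098.00 mL

ratio 28:27; 10472.00 mL and 10098.00 mL


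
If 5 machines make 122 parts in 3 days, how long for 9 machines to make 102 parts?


Days ∝ work / workers, so d₂ = d₁ × (m₁/m₂) × (w₂/w₁)
Workers factor (inverse): 5/9 ≈ 0.5556
Work factor (direct): 102/122 ≈ 0.8361
d₂ = 3 × 5/9 × 102/122 = (3 × 5 × 102) / (9 × 122) = 1530/1098
≈ 1.39 days

1.39 days


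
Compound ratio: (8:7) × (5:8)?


Compound ratio = (8×5) : (7×8)
= 40:56
GCD = 8
= 5:7

5:7


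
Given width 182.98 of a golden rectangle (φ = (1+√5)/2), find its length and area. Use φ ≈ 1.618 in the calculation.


φ = (1 + √5) / 2 ≈ 1.618
Length = width × φ = 182.98 × 1.618 = 296.06164
≈ 296.06
Area = width × length = 182.98 × 296.06164 = 54173.3588872 ≈ 54173.36
= Length: 296.06, Area: 54173.36

Length: 296.06, Area: 54173.36


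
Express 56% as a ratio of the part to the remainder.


56% means 56 parts out of 100; remainder = 44
Part : remainder = 56:44
GCD = 4
= 14:11

14:11


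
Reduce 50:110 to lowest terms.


GCD(50, 110) = 10
50/10 : 110/10
= 5:11

5:11


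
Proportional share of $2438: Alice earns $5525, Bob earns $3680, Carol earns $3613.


Total income = 5525 + 3680 + 3613 = $12818
Alice: $2438 × 5525/12818 = $1050.86
Bob: $2438 × 3680/12818 = $699.94
Carol: $2438 × 3613/12818 = $687.20
= Alice: $1050.86, Bob: $699.94, Carol: $687.20

Alice: $1050.86, Bob: $699.94, Carol: $687.20


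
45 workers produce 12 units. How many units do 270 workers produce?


Direct proportion: y/x = constant
k = 12/45 ≈ 0.2667
y₂ = k × 270 = 12 × 270 / 45 = 3240/45
= 72.00

72.00


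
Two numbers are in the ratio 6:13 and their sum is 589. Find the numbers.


Let A = 6k, B = 13k.
6k + 13k = 589
19k = 589 → k = 589/19 = 31
A = 6×31 = 186, B = 13×31 = 403
= A = 186, B = 403

A = 186, B = 403


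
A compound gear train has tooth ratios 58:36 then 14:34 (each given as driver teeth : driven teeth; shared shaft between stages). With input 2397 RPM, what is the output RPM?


Stage 1: RPM_B = RPM_A × t_A/t_B = 2397 × 58/36 = 139026/36 ≈ 3861.83
B and C share a shaft → RPM_C = RPM_B
Stage 2: RPM_D = RPM_C × t_C/t_D = RPM_A × (t_A×t_C)/(t_B×t_D)
Overall ratio = (58×14)/(36×34) = 812/1224
RPM_D = 2397 × 812/1224 = 1946364/1224
≈ 1590.17 RPM

1590.17 RPM


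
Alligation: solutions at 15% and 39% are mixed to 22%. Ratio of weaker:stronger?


Let x parts of 15% mix with y parts of 39%.
15x + 39y = 22(x + y)
15x + 39y = 22x + 22y
x(15 - 22) = y(22 - 39)
x/y = (39 - 22)/(22 - 15) = 17/7
Simplify: 17:7
= 17:7

17:7


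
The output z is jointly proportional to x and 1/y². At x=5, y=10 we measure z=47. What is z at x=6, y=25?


z = k·x/y²
Solve for k using the known point: k = z·y²/x = 47×100/5 = 4700/5 = 940.0000
Now evaluate at x=6, y=25:
z = k × 6 / 625 = (4700 × 6) / (5 × 625) = 28200/3125
= 9.0240

9.0240


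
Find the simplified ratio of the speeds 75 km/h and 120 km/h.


Ratio = 75:120
GCD = 15
Simplified = 5:8
Time ratio (same distance) = 8:5
Speed ratio = 5:8

5:8


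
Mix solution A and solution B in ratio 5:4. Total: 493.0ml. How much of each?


Total parts = 5 + 4 = 9
solution A: 493.0 × 5/9 = 273.9ml
solution B: 493.0 × 4/9 = 219.1ml
= 273.9ml and 219.1ml

273.9ml and 219.1ml


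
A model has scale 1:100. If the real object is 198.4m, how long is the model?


Model size = real / scale
= 198.4 / 100
= 1.9840 m

1.9840 m


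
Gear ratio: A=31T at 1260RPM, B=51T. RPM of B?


Gear ratio = 31:51 = 31:51
RPM_B = RPM_A × (teeth_A / teeth_B)
= 1260 × (31/51)
= 765.9 RPM

765.9 RPM


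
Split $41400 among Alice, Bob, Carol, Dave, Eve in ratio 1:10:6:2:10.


Total parts = 1 + 10 + 6 + 2 + 10 = 29
Alice: 41400 × 1/29 = 1427.59
Bob: 41400 × 10/29 = 14275.86
Carol: 41400 × 6/29 = 8565.52
Dave: 41400 × 2/29 = 2855.17
Eve: 41400 × 10/29 = 14275.86
= Alice: $1427.59, Bob: $14275.86, Carol: $8565.52, Dave: $2855.17, Eve: $14275.86

Alice: $1427.59, Bob: $14275.86, Carol: $8565.52, Dave: $2855.17, Eve: $14275.86


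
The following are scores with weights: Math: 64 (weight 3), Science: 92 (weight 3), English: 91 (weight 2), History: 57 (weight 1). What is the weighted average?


Numerator = 64×3 + 92×3 + 91×2 + 57×1
= 192 + 276 + 182 + 57
= 707
Total weight = 9
Weighted avg = 707/9
= 78.56

78.56


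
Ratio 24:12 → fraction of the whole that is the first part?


Total parts = 24 + 12 = 36
First part: 24/36 = 2/3
= 2/3

2/3


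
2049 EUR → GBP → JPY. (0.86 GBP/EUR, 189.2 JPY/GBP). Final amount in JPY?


Step 1: 2049 EUR × 0.86 = 1762.14 GBP
Step 2: 1762.14 GBP × 189.2 = 333396.89 JPY
Implied rate EUR→JPY = 0.86 × 189.2 = 162.7120
= 333396.89 JPY

333396.89 JPY


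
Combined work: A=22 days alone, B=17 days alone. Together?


Rate of A = 1/22 per day
Rate of B = 1/17 per day
Combined rate = 1/22 + 1/17 = 39/374 ≈ 0.1043 per day
Days = 1 / combined rate = 374/39
≈ 9.59 days

9.59 days


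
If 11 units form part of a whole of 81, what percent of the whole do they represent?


Percentage = (part / whole) × 100
= (11 / 81) × 100
≈ 13.58%

13.58%


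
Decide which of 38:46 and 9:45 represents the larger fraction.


38/46 = 0.8261
9/45 = 0.2000
0.8261 > 0.2000, so 38:46 is greater
= 38:46

38:46


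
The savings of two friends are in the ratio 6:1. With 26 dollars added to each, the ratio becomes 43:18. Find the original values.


Let A = 6k, B = 1k.
(6k + 26) / (1k + 26) = 43/18
Cross-multiply: 18(6k + 26) = 43(1k + 26)
108k + 468 = 43k + 1118
108k - 43k = 1118 - 468
65k = 650
k = 650/65 = 10
A = 6×10 = 60, B = 1×10 = 10
= A = 60, B = 10

A = 60, B = 10


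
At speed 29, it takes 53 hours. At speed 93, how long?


Inverse proportion: x × y = constant
k = 29 × 53 = 1537
y₂ = k / 93 = 1537 / 93
= 16.53

16.53


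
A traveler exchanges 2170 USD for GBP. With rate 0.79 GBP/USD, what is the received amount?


Amount × rate = 2170 × 0.79
= 1714.30 GBP

1714.30 GBP


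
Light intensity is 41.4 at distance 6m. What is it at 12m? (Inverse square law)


I₁d₁² = I₂d₂²
I₂ = I₁ × (d₁/d₂)²
= 41.4 × (6/12)²
= 41.4 × 36/144
= 1490.4/144
= 10.3500

10.3500


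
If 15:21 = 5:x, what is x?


Cross multiply: 15 × x = 21 × 5
15x = 105
x = 105 / 15
= 7.00

7.00


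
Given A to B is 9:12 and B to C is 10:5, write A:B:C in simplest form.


Match B: multiply A:B by 10 → 90:120
Multiply B:C by 12 → 120:60
Combined: 90:120:60
GCD = 30
= 3:4:2

3:4:2


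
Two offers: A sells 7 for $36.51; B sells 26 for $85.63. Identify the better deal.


Deal A: $36.51/7 = $5.2157/unit
Deal B: $85.63/26 = $3.2935/unit
B is cheaper per unit
= Deal B

Deal B


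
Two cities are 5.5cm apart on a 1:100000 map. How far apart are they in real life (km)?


Real distance = map distance × scale
= 5.5cm × 100000
= 550000 cm = 5500.0 m
= 5.500 km

5.500 km


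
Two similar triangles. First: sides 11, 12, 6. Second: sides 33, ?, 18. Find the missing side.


Scale factor = 33/11 = 3
Missing side = 12 × 3
= 36.0

36.0


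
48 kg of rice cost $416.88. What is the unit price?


Unit rate = total / quantity
= 416.88 / 48
= $8.69 per unit

$8.69 per unit


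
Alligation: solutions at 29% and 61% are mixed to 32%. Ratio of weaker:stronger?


Let x parts of 29% mix with y parts of 61%.
29x + 61y = 32(x + y)
29x + 61y = 32x + 32y
x(29 - 32) = y(32 - 61)
x/y = (61 - 32)/(32 - 29) = 29/3
Simplify: 29:3
= 29:3

29:3


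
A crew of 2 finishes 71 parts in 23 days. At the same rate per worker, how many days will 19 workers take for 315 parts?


Days ∝ work / workers, so d₂ = d₁ × (m₁/m₂) × (w₂/w₁)
Workers factor (inverse): 2/19 ≈ 0.1053
Work factor (direct): 315/71 ≈ 4.4366
d₂ = 23 × 2/19 × 315/71 = (23 × 2 × 315) / (19 × 71) = 14490/1349
≈ 10.74 days

10.74 days


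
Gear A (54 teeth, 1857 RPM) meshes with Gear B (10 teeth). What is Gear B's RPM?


Gear ratio = 54:10 = 27:5
RPM_B = RPM_A × (teeth_A / teeth_B)
= 1857 × (54/10)
= 10027.8 RPM

10027.8 RPM


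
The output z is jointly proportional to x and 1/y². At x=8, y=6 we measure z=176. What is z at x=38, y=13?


z = k·x/y²
Solve for k using the known point: k = z·y²/x = 176×36/8 = 6336/8 = 792.0000
Now evaluate at x=38, y=13:
z = k × 38 / 169 = (6336 × 38) / (8 × 169) = 240768/1352
≈ 178.0828

178.0828


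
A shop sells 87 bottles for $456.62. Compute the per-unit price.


Unit rate = total / quantity
= 456.62 / 87
= $5.25 per unit

$5.25 per unit


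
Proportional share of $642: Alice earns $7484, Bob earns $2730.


Total income = 7484 + 2730 = $10214
Alice: $642 × 7484/10214 = $470.41
Bob: $642 × 2730/10214 = $171.59
= Alice: $470.41, Bob: $171.59

Alice: $470.41, Bob: $171.59


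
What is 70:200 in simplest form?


GCD(70, 200) = 10
70/10 : 200/10
= 7:20

7:20


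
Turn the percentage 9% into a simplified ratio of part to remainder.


9% means 9 parts out of 100; remainder = 91
Part : remainder = 9:91
GCD = 1
= 9:91

9:91


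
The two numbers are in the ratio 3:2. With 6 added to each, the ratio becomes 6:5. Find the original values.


Let A = 3k, B = 2k.
(3k + 6) / (2k + 6) = 6/5
Cross-multiply: 5(3k + 6) = 6(2k + 6)
15k + 30 = 12k + 36
15k - 12k = 36 - 30
3k = 6
k = 6/3 = 2
A = 3×2 = 6, B = 2×2 = 4
= A = 6, B = 4

A = 6, B = 4


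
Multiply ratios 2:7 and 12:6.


Compound ratio = (2×12) : (7×6)
= 24:42
GCD = 6
= 4:7

4:7


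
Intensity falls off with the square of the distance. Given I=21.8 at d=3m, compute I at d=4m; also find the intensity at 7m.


I₁d₁² = I₂d₂²
I at 4m = 21.8 × (3/4)² = 21.8 × 9/16 = 196.2/16 = 12.2625
I at 7m = 21.8 × (3/7)² = 21.8 × 9/49 = 196.2/49 ≈ 4.0041
= 12.2625 and 4.0041

12.2625 and 4.0041


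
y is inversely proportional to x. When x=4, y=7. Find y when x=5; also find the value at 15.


Inverse proportion: x × y = constant
k = 4 × 7 = 28
At x=5: k/5 = 5.60
At x=15: k/15 = 1.87
= 5.60 and 1.87

5.60 and 1.87


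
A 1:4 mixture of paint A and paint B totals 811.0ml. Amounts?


Total parts = 1 + 4 = 5
paint A: 811.0 × 1/5 = 162.2ml
paint B: 811.0 × 4/5 = 648.8ml
= 162.2ml and 648.8ml

162.2ml and 648.8ml


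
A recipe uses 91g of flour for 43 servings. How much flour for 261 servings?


Direct proportion: y/x = constant
k = 91/43 ≈ 2.1163
y₂ = k × 261 = 91 × 261 / 43 = 23751/43
≈ 552.35

552.35


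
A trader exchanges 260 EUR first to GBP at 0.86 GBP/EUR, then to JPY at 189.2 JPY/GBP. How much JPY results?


Step 1: 260 EUR × 0.86 = 223.60 GBP
Step 2: 223.60 GBP × 189.2 = 42305.12 JPY
Implied rate EUR→JPY = 0.86 × 189.2 = 162.7120
= 42305.12 JPY

42305.12 JPY


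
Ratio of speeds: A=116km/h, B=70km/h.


Ratio = 116:70
GCD = 2
Simplified = 58:35
Time ratio (same distance) = 35:58
Speed ratio = 58:35

58:35


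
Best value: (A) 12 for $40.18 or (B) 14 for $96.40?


Deal A: $40.18/12 = $3.3483/unit
Deal B: $96.40/14 = $6.8857/unit
A is cheaper per unit
= Deal A

Deal A


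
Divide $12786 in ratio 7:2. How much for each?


Total parts = 7 + 2 = 9
Part 1: 12786 × 7/9 = 9944.67
Part 2: 12786 × 2/9 = 2841.33
= Part 1: $9944.67, Part 2: $2841.33

Part 1: $9944.67, Part 2: $2841.33


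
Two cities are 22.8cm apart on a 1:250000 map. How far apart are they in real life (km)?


Real distance = map distance × scale
= 22.8cm × 250000
= 5700000 cm = 57000.0 m
= 57.000 km

57.000 km


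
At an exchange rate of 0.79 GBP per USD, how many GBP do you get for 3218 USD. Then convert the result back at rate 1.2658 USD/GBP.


Amount × rate = 3218 × 0.79 = 2542.22 GBP
Round-trip: 2542.22 × 1.2658 = 3217.94 USD
= 2542.22 GBP, then 3217.94 USD

2542.22 GBP, then 3217.94 USD


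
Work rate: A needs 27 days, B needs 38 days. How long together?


Rate of A = 1/27 per day
Rate of B = 1/38 per day
Combined rate = 1/27 + 1/38 = 65/1026 ≈ 0.0634 per day
Days = 1 / combined rate = 1026/65
≈ 15.78 days

15.78 days


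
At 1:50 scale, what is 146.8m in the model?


Model size = real / scale
= 146.8 / 50
= 2.9360 m

2.9360 m


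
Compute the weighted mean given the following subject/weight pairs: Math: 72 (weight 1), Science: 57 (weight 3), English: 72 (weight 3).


Numerator = 72×1 + 57×3 + 72×3
= 72 + 171 + 216
= 459
Total weight = 7
Weighted avg = 459/7
= 65.57

65.57


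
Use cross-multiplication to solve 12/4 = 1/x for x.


Cross multiply: 12 × x = 4 × 1
12x = 4
x = 4 / 12
= 0.33

0.33


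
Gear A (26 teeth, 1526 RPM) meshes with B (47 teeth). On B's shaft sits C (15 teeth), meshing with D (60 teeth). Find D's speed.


Stage 1: RPM_B = RPM_A × t_A/t_B = 1526 × 26/47 = 39676/47 ≈ 844.17
B and C share a shaft → RPM_C = RPM_B
Stage 2: RPM_D = RPM_C × t_C/t_D = RPM_A × (t_A×t_C)/(t_B×t_D)
Overall ratio = (26×15)/(47×60) = 390/2820
RPM_D = 1526 × 390/2820 = 595140/2820
≈ 211.04 RPM

211.04 RPM


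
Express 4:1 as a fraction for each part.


Total parts = 4 + 1 = 5
First part: 4/5 = 4/5
Second part: 1/5 = 1/5
= 4/5 and 1/5

4/5 and 1/5


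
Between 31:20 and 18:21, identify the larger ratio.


31/20 = 1.5500
18/21 = 0.8571
1.5500 > 0.8571, so 31:20 is greater
= 31:20

31:20


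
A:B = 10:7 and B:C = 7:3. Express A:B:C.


Match B: multiply A:B by 7 → 70:49
Multiply B:C by 7 → 49:21
Combined: 70:49:21
GCD = 7
= 10:7:3

10:7:3


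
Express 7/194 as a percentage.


Percentage = (part / whole) × 100
= (7 / 194) × 100
≈ 3.61%

3.61%


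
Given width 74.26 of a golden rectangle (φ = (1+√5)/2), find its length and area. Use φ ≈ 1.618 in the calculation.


φ = (1 + √5) / 2 ≈ 1.618
Length = width × φ = 74.26 × 1.618 = 120.15268
≈ 120.15
Area = width × length = 74.26 × 120.15268 = 8922.5380168 ≈ 8922.54
= Length: 120.15, Area: 8922.54

Length: 120.15, Area: 8922.54


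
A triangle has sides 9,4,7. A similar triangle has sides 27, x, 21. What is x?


Scale factor = 27/9 = 3
Missing side = 4 × 3
= 12.0

12.0


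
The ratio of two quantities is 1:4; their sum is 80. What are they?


Let A = 1k, B = 4k.
1k + 4k = 80
5k = 80 → k = 80/5 = 16
A = 1×16 = 16, B = 4×16 = 64
= A = 16, B = 64

A = 16, B = 64


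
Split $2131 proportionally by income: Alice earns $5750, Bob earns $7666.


Total income = 5750 + 7666 = $13416
Alice: $2131 × 5750/13416 = $913.33
Bob: $2131 × 7666/13416 = $1217.67
= Alice: $913.33, Bob: $1217.67

Alice: $913.33, Bob: $1217.67


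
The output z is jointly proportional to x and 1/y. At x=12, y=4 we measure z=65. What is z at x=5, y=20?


z = k·x/y
Solve for k using the known point: k = z·y/x = 65×4/12 = 260/12 ≈ 21.6667
Now evaluate at x=5, y=20:
z = k × 5 / 20 = (260 × 5) / (12 × 20) = 1300/240
≈ 5.4167

5.4167


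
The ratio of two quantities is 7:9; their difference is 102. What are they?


Let A = 7k, B = 9k.
9k - 7k = 102
2k = 102 → k = 102/2 = 51
A = 7×51 = 357, B = 9×51 = 459
= A = 357, B = 459

A = 357, B = 459


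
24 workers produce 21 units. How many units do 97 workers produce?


Direct proportion: y/x = constant
k = 21/24 = 0.8750
y₂ = k × 97 = 21 × 97 / 24 = 2037/24
≈ 84.88

84.88


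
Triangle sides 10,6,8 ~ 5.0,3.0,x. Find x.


Scale factor = 5.0/10 = 0.5
Missing side = 8 × 0.5
= 4.0

4.0


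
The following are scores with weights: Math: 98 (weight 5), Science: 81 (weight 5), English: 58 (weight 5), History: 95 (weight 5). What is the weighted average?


Numerator = 98×5 + 81×5 + 58×5 + 95×5
= 490 + 405 + 290 + 475
= 1660
Total weight = 20
Weighted avg = 1660/20
= 83.00

83.00


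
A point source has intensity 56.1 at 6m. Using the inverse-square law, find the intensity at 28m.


I₁d₁² = I₂d₂²
I₂ = I₁ × (d₁/d₂)²
= 56.1 × (6/28)²
= 56.1 × 36/784
= 2019.6/784
≈ 2.5760

2.5760


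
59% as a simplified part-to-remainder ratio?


59% means 59 parts out of 100; remainder = 41
Part : remainder = 59:41
GCD = 1
= 59:41

59:41


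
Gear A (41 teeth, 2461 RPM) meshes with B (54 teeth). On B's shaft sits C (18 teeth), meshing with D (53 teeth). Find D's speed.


Stage 1: RPM_B = RPM_A × t_A/t_B = 2461 × 41/54 = 100901/54 ≈ 1868.54
B and C share a shaft → RPM_C = RPM_B
Stage 2: RPM_D = RPM_C × t_C/t_D = RPM_A × (t_A×t_C)/(t_B×t_D)
Overall ratio = (41×18)/(54×53) = 738/2862
RPM_D = 2461 × 738/2862 = 1816218/2862
≈ 634.60 RPM

634.60 RPM


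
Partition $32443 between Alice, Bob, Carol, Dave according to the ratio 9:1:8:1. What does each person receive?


Total parts = 9 + 1 + 8 + 1 = 19
Alice: 32443 × 9/19 = 15367.74
Bob: 32443 × 1/19 = 1707.53
Carol: 32443 × 8/19 = 13660.21
Dave: 32443 × 1/19 = 1707.53
= Alice: $15367.74, Bob: $1707.53, Carol: $13660.21, Dave: $1707.53

Alice: $15367.74, Bob: $1707.53, Carol: $13660.21, Dave: $1707.53


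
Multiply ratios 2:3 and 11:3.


Compound ratio = (2×11) : (3×3)
= 22:9
GCD = 1
= 22:9

22:9


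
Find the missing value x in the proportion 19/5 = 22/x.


Cross multiply: 19 × x = 5 × 22
19x = 110
x = 110 / 19
= 5.79

5.79


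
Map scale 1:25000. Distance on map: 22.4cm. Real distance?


Real distance = map distance × scale
= 22.4cm × 25000
= 560000 cm = 5600.0 m
= 5.600 km

5.600 km


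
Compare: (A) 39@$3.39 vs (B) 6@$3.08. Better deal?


Deal A: $3.39/39 = $0.0869/unit
Deal B: $3.08/6 = $0.5133/unit
A is cheaper per unit
= Deal A

Deal A


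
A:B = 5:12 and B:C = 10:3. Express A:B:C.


Match B: multiply A:B by 10 → 50:120
Multiply B:C by 12 → 120:36
Combined: 50:120:36
GCD = 2
= 25:60:18

25:60:18


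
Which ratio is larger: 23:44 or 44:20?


23/44 = 0.5227
44/20 = 2.2000
0.5227 < 2.2000, so 23:44 is less
= 44:20

44:20


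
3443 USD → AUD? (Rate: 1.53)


Amount × rate = 3443 × 1.53
= 5267.79 AUD

5267.79 AUD


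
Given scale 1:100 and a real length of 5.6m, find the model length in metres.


Model size = real / scale
= 5.6 / 100
= 0.0560 m

0.0560 m


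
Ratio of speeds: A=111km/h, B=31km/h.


Ratio = 111:31
GCD = 1
Simplified = 111:31
Time ratio (same distance) = 31:111
Speed ratio = 111:31

111:31


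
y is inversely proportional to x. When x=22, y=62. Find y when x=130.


Inverse proportion: x × y = constant
k = 22 × 62 = 1364
y₂ = k / 130 = 1364 / 130
= 10.49

10.49


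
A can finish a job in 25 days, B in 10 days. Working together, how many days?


Rate of A = 1/25 per day
Rate of B = 1/10 per day
Combined rate = 1/25 + 1/10 = 35/250 = 0.1400 per day
Days = 1 / combined rate = 250/35
≈ 7.14 days

7.14 days


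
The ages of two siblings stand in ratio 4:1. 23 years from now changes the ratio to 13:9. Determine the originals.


Let A = 4k, B = 1k.
(4k + 23) / (1k + 23) = 13/9
Cross-multiply: 9(4k + 23) = 13(1k + 23)
36k + 207 = 13k + 299
36k - 13k = 299 - 207
23k = 92
k = 92/23 = 4
A = 4×4 = 16, B = 1×4 = 4
= A = 16, B = 4

A = 16, B = 4


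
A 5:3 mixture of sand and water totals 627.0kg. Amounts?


Total parts = 5 + 3 = 8
sand: 627.0 × 5/8 = 391.9kg
water: 627.0 × 3/8 = 235.1kg
= 391.9kg and 235.1kg

391.9kg and 235.1kg


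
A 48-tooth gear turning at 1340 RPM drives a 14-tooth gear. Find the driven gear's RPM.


Gear ratio = 48:14 = 24:7
RPM_B = RPM_A × (teeth_A / teeth_B)
= 1340 × (48/14)
= 4594.3 RPM

4594.3 RPM


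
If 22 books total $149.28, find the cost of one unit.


Unit rate = total / quantity
= 149.28 / 22
= $6.79 per unit

$6.79 per unit


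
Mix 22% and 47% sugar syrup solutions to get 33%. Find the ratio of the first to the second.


Let x parts of 22% mix with y parts of 47%.
22x + 47y = 33(x + y)
22x + 47y = 33x + 33y
x(22 - 33) = y(33 - 47)
x/y = (47 - 33)/(33 - 22) = 14/11
Simplify: 14:11
= 14:11

14:11


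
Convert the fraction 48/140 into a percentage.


Percentage = (part / whole) × 100
= (48 / 140) × 100
≈ 34.29%

34.29%


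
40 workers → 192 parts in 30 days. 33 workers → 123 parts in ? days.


Days ∝ work / workers, so d₂ = d₁ × (m₁/m₂) × (w₂/w₁)
Workers factor (inverse): 40/33 ≈ 1.2121
Work factor (direct): 123/192 ≈ 0.6406
d₂ = 30 × 40/33 × 123/192 = (30 × 40 × 123) / (33 × 192) = 147600/6336
≈ 23.30 days

23.30 days


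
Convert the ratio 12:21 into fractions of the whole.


Total parts = 12 + 21 = 33
First part: 12/33 = 4/11
Second part: 21/33 = 7/11
= 4/11 and 7/11

4/11 and 7/11


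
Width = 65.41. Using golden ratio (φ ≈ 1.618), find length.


φ = (1 + √5) / 2 ≈ 1.618
Length = width × φ = 65.41 × 1.618 = 105.83338
≈ 105.83

105.83


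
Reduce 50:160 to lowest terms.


GCD(50, 160) = 10
50/10 : 160/10
= 5:16

5:16


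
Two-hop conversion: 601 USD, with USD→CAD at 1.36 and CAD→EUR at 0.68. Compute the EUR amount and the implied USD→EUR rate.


Step 1: 601 USD × 1.36 = 817.36 CAD
Step 2: 817.36 CAD × 0.68 = 555.80 EUR
Implied rate USD→EUR = 1.36 × 0.68 = 0.9248
= 555.80 EUR; implied rate 0.9248 EUR/USD

555.80 EUR; implied rate 0.9248 EUR/USD


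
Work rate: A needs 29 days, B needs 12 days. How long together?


Rate of A = 1/29 per day
Rate of B = 1/12 per day
Combined rate = 1/29 + 1/12 = 41/348 ≈ 0.1178 per day
Days = 1 / combined rate = 348/41
≈ 8.49 days

8.49 days


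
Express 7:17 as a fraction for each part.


Total parts = 7 + 17 = 24
First part: 7/24 = 7/24
Second part: 17/24 = 17/24
= 7/24 and 17/24

7/24 and 17/24


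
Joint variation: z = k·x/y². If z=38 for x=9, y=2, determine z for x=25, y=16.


z = k·x/y²
Solve for k using the known point: k = z·y²/x = 38×4/9 = 152/9 ≈ 16.8889
Now evaluate at x=25, y=16:
z = k × 25 / 256 = (152 × 25) / (9 × 256) = 3800/2304
≈ 1.6493

1.6493


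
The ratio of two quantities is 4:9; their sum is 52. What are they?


Let A = 4k, B = 9k.
4k + 9k = 52
13k = 52 → k = 52/13 = 4
A = 4×4 = 16, B = 9×4 = 36
= A = 16, B = 36

A = 16, B = 36
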